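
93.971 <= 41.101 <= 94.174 False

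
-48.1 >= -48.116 True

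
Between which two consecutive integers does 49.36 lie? 49 and 50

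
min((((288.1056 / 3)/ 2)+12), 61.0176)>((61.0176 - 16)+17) False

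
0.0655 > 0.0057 True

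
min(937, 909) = 909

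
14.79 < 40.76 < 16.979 False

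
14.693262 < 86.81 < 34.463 False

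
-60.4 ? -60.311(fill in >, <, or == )<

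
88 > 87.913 True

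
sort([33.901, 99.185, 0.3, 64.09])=[0.3, 33.901, 64.09, 99.185]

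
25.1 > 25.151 False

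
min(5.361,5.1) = 5.1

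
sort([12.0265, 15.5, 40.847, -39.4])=[-39.4, 12.0265, 15.5, 40.847]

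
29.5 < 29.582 True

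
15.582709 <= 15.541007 False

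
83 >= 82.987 True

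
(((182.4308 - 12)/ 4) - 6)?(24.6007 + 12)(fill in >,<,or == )>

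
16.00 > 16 False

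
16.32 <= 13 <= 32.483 False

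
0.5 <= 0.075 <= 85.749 False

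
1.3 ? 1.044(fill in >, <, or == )>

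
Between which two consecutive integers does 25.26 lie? 25 and 26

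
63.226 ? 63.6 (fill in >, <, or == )<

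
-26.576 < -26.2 True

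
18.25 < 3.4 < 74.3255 False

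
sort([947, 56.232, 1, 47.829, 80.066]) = [1, 47.829, 56.232, 80.066, 947]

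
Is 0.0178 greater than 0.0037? Yes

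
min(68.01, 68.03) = 68.01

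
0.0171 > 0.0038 True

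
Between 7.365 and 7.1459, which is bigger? 7.365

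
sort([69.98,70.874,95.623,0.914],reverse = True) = [95.623,70.874,69.98,0.914]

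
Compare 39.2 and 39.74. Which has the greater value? 39.74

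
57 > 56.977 True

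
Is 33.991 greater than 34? No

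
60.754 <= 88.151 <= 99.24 True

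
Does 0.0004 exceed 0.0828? No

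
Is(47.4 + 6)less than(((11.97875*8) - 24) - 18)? Yes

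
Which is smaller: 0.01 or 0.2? 0.01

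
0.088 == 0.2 False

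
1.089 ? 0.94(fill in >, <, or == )>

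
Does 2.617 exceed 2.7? No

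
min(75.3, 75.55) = 75.3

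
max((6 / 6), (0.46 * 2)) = 1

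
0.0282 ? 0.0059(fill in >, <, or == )>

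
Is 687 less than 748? Yes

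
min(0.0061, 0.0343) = 0.0061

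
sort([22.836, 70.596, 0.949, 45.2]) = [0.949, 22.836, 45.2, 70.596]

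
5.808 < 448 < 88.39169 False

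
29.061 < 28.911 False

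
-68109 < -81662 False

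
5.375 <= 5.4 True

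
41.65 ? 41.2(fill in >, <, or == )>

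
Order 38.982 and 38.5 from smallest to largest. 38.5, 38.982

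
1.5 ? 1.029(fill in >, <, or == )>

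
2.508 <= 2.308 False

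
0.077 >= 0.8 False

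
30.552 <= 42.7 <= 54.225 True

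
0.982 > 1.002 False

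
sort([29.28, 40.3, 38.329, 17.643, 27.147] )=[17.643, 27.147, 29.28, 38.329, 40.3]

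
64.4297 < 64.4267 False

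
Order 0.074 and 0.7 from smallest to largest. 0.074, 0.7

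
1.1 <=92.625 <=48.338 False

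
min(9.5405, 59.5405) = 9.5405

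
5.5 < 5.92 True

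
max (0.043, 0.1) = 0.1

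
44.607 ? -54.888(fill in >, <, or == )>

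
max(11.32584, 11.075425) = 11.32584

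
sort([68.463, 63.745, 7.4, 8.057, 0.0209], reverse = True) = [68.463, 63.745, 8.057, 7.4, 0.0209]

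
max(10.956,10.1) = 10.956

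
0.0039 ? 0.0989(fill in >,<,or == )<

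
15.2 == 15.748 False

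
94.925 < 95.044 True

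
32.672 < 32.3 False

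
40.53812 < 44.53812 True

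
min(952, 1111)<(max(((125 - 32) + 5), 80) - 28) False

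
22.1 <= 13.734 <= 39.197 False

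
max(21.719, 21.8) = 21.8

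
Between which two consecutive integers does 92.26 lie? 92 and 93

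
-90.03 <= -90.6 False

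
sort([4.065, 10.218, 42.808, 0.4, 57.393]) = [0.4, 4.065, 10.218, 42.808, 57.393]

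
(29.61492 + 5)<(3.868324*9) True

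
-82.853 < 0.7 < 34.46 True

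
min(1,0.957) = 0.957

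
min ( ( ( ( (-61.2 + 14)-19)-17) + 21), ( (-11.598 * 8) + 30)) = -62.784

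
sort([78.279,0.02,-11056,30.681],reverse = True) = [78.279,30.681,0.02,-11056]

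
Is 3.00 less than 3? No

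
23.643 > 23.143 True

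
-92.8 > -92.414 False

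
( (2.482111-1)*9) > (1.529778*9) False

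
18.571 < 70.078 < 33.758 False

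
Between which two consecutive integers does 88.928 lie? 88 and 89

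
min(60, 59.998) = 59.998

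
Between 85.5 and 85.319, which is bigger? 85.5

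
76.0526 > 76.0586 False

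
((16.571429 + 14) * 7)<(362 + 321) True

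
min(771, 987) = 771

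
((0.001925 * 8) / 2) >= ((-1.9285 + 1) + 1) False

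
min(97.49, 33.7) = 33.7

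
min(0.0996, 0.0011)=0.0011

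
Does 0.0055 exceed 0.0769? No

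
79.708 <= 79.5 False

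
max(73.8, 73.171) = 73.8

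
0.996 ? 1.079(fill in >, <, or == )<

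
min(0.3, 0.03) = 0.03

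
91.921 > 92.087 False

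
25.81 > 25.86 False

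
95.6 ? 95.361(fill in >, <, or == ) >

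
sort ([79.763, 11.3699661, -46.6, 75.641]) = [-46.6, 11.3699661, 75.641, 79.763]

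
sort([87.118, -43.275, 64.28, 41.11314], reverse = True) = [87.118, 64.28, 41.11314, -43.275]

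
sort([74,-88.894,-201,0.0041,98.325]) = [-201,-88.894,0.0041,74,98.325]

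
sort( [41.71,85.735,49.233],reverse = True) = [85.735,49.233,41.71]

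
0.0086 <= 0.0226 True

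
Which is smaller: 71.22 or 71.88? 71.22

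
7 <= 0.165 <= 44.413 False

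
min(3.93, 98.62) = 3.93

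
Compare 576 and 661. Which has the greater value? 661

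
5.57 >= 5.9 False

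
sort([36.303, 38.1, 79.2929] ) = [36.303, 38.1, 79.2929]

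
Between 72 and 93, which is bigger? 93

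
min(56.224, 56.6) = 56.224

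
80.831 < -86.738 False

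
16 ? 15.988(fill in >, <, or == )>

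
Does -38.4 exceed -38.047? No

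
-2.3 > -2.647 True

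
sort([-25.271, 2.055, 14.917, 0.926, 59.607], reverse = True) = [59.607, 14.917, 2.055, 0.926, -25.271]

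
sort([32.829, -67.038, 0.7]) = [-67.038, 0.7, 32.829]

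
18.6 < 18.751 True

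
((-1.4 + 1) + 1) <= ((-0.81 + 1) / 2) False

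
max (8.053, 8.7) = 8.7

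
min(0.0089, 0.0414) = 0.0089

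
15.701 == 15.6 False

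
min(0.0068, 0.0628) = 0.0068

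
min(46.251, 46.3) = 46.251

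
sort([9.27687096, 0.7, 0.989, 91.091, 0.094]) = [0.094, 0.7, 0.989, 9.27687096, 91.091]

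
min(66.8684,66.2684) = 66.2684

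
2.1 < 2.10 False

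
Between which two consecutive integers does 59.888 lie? 59 and 60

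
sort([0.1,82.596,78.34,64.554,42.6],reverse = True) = [82.596,78.34,64.554,42.6,0.1]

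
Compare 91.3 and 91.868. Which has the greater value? 91.868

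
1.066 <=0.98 False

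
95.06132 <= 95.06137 True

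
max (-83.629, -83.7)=-83.629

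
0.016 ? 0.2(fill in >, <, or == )<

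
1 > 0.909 True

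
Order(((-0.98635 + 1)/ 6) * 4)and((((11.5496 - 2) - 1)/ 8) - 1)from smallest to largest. (((-0.98635 + 1)/ 6) * 4), ((((11.5496 - 2) - 1)/ 8) - 1)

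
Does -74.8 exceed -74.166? No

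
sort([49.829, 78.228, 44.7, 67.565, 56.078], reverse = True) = [78.228, 67.565, 56.078, 49.829, 44.7]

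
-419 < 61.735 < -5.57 False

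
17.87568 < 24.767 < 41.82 True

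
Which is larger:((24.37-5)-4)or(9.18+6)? ((24.37-5)-4)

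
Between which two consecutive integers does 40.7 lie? 40 and 41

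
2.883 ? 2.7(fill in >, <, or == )>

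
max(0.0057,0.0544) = 0.0544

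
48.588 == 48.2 False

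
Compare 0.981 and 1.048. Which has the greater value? 1.048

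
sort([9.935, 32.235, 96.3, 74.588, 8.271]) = [8.271, 9.935, 32.235, 74.588, 96.3]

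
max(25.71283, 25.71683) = 25.71683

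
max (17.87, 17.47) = 17.87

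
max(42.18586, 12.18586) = 42.18586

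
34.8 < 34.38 False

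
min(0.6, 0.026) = 0.026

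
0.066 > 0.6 False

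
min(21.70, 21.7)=21.70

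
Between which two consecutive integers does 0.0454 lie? 0 and 1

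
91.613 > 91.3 True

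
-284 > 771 False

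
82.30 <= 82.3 True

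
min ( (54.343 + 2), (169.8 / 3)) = 56.343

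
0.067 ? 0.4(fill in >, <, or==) <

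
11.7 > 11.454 True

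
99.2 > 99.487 False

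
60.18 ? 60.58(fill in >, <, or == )<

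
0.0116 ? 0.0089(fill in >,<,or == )>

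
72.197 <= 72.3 True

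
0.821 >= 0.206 True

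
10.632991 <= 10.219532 False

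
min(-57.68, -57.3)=-57.68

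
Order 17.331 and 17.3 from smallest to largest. 17.3, 17.331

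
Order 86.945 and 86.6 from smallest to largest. 86.6, 86.945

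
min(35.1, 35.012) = 35.012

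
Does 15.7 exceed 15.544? Yes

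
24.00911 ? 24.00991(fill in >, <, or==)<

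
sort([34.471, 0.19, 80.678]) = [0.19, 34.471, 80.678]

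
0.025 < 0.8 True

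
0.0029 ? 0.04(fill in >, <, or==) <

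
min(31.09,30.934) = 30.934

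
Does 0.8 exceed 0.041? Yes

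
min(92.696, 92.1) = 92.1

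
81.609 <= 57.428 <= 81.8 False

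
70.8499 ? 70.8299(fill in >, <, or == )>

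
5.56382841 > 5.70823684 False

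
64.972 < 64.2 False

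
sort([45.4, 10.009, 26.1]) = [10.009, 26.1, 45.4]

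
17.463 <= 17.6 True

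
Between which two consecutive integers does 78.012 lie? 78 and 79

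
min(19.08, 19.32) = 19.08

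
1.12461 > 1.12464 False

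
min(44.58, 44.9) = 44.58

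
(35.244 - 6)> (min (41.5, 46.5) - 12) False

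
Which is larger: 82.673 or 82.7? 82.7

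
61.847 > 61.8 True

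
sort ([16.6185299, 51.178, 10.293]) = [10.293, 16.6185299, 51.178]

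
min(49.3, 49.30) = 49.3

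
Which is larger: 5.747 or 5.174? 5.747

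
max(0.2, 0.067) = 0.2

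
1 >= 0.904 True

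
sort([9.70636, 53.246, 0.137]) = [0.137, 9.70636, 53.246]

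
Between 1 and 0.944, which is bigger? 1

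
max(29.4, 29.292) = 29.4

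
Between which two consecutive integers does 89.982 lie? 89 and 90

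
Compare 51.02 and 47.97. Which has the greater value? 51.02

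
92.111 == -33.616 False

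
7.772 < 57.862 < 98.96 True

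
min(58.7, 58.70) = 58.7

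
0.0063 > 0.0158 False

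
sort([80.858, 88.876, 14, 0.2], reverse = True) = [88.876, 80.858, 14, 0.2]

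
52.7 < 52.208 False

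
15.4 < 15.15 False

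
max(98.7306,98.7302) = 98.7306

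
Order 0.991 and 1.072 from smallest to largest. 0.991, 1.072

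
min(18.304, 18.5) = 18.304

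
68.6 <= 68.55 False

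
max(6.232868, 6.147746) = 6.232868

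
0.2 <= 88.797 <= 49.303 False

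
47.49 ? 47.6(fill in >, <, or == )<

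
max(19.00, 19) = 19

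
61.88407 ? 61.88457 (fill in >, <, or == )<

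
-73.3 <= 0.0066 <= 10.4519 True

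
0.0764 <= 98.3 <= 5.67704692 False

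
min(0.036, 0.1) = 0.036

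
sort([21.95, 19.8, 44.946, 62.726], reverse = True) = [62.726, 44.946, 21.95, 19.8]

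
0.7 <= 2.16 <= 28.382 True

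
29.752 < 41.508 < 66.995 True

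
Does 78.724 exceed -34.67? Yes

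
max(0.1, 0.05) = 0.1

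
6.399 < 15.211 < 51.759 True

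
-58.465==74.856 False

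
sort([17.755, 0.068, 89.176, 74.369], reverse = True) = [89.176, 74.369, 17.755, 0.068]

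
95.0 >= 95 True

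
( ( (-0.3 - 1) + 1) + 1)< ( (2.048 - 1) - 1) False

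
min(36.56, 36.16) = 36.16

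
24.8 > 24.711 True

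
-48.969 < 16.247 True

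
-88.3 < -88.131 True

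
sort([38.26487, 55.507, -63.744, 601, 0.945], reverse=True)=[601, 55.507, 38.26487, 0.945, -63.744]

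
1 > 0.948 True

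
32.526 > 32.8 False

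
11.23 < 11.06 False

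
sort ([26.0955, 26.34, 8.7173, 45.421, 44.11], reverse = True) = [45.421, 44.11, 26.34, 26.0955, 8.7173]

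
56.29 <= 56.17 False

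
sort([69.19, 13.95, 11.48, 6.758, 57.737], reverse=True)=[69.19, 57.737, 13.95, 11.48, 6.758]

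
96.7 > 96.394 True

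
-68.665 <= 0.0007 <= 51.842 True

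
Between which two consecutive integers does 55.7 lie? 55 and 56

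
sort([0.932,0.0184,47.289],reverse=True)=[47.289,0.932,0.0184]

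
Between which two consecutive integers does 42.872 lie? 42 and 43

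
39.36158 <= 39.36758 True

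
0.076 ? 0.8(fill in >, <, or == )<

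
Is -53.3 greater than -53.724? Yes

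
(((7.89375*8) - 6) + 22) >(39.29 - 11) True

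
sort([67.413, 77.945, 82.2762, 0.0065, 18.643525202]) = [0.0065, 18.643525202, 67.413, 77.945, 82.2762]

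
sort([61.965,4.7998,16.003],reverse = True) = [61.965,16.003,4.7998]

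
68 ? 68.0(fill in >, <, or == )==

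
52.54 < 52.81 True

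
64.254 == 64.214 False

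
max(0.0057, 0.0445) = 0.0445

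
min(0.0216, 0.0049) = 0.0049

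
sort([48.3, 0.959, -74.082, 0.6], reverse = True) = [48.3, 0.959, 0.6, -74.082]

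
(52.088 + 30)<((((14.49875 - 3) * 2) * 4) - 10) False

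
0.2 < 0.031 False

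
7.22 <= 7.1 False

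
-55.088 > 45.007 False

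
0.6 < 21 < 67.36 True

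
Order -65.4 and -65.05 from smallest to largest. -65.4, -65.05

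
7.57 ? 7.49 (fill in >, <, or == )>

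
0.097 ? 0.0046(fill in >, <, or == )>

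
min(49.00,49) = 49.00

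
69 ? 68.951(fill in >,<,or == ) >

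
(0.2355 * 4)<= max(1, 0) True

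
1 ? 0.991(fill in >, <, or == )>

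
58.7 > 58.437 True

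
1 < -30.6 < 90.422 False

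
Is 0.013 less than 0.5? Yes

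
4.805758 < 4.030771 False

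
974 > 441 True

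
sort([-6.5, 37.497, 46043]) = [-6.5, 37.497, 46043]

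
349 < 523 True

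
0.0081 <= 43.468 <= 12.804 False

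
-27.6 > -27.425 False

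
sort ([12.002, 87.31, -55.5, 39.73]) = [-55.5, 12.002, 39.73, 87.31]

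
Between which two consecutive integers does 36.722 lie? 36 and 37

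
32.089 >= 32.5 False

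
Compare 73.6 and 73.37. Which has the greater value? 73.6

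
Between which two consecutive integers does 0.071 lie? 0 and 1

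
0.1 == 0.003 False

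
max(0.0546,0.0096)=0.0546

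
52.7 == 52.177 False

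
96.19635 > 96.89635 False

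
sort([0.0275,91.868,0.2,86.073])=[0.0275,0.2,86.073,91.868]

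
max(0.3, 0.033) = 0.3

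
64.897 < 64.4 False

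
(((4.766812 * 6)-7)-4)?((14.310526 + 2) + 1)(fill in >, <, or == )>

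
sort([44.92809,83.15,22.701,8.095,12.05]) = [8.095,12.05,22.701,44.92809,83.15]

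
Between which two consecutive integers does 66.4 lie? 66 and 67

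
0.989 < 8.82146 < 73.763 True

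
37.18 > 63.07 False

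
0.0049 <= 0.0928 True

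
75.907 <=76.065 True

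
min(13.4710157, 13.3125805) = 13.3125805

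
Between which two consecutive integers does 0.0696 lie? 0 and 1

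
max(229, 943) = 943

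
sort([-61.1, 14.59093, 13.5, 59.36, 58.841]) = [-61.1, 13.5, 14.59093, 58.841, 59.36]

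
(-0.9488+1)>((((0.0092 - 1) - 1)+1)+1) True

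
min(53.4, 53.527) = 53.4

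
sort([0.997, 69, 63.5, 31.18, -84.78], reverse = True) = [69, 63.5, 31.18, 0.997, -84.78]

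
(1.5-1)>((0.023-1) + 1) True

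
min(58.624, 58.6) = 58.6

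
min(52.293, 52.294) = 52.293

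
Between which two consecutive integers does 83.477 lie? 83 and 84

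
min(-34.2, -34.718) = -34.718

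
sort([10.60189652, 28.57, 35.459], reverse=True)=[35.459, 28.57, 10.60189652]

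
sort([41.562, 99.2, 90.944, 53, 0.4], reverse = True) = [99.2, 90.944, 53, 41.562, 0.4]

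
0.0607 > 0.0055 True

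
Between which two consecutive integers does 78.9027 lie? 78 and 79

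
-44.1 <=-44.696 False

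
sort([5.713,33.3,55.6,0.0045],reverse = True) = [55.6,33.3,5.713,0.0045]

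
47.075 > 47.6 False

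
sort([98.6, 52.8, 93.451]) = [52.8, 93.451, 98.6]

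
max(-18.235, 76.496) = 76.496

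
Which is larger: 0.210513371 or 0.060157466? 0.210513371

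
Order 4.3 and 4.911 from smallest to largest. 4.3, 4.911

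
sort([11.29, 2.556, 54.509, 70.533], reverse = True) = [70.533, 54.509, 11.29, 2.556]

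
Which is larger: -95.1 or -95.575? -95.1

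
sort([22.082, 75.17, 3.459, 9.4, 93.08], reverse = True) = [93.08, 75.17, 22.082, 9.4, 3.459]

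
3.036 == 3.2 False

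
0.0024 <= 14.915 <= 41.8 True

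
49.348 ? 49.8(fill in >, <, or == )<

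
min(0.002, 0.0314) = 0.002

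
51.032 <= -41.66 False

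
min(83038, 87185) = 83038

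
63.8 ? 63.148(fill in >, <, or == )>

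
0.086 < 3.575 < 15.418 True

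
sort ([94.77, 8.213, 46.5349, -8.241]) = [-8.241, 8.213, 46.5349, 94.77]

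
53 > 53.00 False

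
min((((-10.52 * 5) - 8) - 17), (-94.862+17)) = -77.862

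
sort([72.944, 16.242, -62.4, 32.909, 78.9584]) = [-62.4, 16.242, 32.909, 72.944, 78.9584]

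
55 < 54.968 False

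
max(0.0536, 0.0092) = 0.0536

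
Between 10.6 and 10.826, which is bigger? 10.826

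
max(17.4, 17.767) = 17.767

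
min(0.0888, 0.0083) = 0.0083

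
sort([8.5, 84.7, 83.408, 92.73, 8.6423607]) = [8.5, 8.6423607, 83.408, 84.7, 92.73]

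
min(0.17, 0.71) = 0.17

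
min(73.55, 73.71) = 73.55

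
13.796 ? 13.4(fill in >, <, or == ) >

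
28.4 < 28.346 False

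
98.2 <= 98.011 False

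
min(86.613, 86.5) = 86.5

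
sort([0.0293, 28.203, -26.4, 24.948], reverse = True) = [28.203, 24.948, 0.0293, -26.4]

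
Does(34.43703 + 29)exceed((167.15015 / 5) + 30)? Yes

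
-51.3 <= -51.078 True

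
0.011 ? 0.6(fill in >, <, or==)<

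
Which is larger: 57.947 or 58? 58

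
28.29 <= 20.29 False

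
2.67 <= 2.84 True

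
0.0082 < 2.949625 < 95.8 True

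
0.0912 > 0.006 True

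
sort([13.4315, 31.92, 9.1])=[9.1, 13.4315, 31.92]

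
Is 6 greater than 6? No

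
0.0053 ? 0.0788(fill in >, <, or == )<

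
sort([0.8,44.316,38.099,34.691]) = [0.8,34.691,38.099,44.316]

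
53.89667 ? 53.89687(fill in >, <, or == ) <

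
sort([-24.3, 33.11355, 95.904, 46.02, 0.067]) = [-24.3, 0.067, 33.11355, 46.02, 95.904]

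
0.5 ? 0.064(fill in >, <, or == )>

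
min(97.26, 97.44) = 97.26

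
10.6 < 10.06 False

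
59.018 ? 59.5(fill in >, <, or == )<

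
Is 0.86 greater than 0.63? Yes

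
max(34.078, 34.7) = 34.7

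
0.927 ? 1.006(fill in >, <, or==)<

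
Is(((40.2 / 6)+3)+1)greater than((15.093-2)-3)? Yes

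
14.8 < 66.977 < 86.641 True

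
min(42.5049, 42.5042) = 42.5042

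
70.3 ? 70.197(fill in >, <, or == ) >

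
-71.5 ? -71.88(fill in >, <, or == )>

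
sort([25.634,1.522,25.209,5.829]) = [1.522,5.829,25.209,25.634]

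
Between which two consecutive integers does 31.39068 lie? 31 and 32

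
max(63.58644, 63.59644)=63.59644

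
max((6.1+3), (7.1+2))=9.1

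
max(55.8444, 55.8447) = 55.8447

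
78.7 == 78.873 False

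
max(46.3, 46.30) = 46.30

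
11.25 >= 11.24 True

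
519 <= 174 False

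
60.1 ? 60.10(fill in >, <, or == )==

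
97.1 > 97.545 False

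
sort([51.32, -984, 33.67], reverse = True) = [51.32, 33.67, -984]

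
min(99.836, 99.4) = 99.4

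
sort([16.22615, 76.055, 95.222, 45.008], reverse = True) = [95.222, 76.055, 45.008, 16.22615]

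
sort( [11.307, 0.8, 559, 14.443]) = [0.8, 11.307, 14.443, 559]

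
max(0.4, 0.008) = 0.4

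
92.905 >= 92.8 True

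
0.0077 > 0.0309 False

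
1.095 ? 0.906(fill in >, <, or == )>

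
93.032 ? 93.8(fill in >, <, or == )<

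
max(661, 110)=661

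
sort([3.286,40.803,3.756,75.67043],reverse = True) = [75.67043,40.803,3.756,3.286]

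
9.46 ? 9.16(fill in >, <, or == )>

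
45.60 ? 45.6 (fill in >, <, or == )==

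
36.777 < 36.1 False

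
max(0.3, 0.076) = 0.3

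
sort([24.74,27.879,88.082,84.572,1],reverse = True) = [88.082,84.572,27.879,24.74,1]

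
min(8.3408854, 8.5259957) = 8.3408854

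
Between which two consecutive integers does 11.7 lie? 11 and 12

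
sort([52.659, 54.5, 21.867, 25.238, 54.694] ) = [21.867, 25.238, 52.659, 54.5, 54.694]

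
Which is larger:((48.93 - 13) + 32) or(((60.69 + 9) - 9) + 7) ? ((48.93 - 13) + 32)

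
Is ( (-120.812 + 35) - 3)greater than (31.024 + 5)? No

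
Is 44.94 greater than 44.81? Yes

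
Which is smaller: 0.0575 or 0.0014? 0.0014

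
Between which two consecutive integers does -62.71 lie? -63 and -62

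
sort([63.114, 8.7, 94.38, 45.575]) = [8.7, 45.575, 63.114, 94.38]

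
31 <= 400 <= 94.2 False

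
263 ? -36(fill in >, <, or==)>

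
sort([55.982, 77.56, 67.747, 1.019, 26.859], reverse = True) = [77.56, 67.747, 55.982, 26.859, 1.019]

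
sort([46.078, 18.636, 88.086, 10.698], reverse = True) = [88.086, 46.078, 18.636, 10.698]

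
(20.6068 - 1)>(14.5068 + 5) True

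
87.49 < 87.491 True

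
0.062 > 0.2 False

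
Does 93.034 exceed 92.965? Yes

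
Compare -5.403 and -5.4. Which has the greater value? -5.4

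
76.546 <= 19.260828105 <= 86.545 False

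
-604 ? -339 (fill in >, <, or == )<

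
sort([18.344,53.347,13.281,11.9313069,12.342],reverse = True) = [53.347,18.344,13.281,12.342,11.9313069]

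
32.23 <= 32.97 True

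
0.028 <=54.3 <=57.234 True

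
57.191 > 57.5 False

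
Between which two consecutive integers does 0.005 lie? 0 and 1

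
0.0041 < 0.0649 True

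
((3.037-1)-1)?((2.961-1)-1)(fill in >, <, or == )>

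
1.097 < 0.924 False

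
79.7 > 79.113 True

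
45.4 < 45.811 True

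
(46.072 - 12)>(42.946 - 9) True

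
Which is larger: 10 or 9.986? 10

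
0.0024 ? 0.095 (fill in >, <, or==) <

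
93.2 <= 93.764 True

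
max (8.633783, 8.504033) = 8.633783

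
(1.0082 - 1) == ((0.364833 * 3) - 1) False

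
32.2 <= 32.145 False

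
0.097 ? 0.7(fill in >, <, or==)<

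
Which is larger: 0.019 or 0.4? 0.4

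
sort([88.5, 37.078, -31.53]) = [-31.53, 37.078, 88.5]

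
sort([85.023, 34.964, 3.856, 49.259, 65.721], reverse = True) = [85.023, 65.721, 49.259, 34.964, 3.856]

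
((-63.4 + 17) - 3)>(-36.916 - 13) True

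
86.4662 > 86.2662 True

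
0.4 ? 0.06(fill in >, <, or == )>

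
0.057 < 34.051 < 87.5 True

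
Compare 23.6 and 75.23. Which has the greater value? 75.23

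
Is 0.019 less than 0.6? Yes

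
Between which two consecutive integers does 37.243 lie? 37 and 38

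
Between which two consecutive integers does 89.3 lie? 89 and 90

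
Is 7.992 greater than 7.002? Yes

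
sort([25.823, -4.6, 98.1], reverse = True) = [98.1, 25.823, -4.6]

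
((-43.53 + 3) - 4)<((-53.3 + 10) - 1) True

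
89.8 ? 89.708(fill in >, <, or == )>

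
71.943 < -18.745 False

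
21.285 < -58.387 False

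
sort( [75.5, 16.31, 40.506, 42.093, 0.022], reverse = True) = [75.5, 42.093, 40.506, 16.31, 0.022]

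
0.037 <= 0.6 True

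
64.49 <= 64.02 False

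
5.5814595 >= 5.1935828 True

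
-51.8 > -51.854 True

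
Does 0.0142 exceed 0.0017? Yes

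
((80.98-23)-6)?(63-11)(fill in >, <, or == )<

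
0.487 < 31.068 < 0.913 False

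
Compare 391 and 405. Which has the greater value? 405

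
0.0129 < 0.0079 False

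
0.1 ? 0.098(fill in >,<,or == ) >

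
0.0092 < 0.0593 True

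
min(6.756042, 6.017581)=6.017581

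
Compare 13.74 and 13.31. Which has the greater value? 13.74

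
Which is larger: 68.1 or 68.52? 68.52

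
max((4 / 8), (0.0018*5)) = 0.5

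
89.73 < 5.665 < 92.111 False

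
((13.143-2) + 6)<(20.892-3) True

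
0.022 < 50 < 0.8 False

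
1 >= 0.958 True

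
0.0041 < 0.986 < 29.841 True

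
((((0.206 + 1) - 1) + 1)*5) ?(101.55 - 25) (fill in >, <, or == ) <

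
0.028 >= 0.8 False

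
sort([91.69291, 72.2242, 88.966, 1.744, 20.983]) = [1.744, 20.983, 72.2242, 88.966, 91.69291]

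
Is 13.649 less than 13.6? No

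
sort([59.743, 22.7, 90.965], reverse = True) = [90.965, 59.743, 22.7]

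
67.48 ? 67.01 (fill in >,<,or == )>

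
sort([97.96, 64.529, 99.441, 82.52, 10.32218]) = [10.32218, 64.529, 82.52, 97.96, 99.441]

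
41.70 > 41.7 False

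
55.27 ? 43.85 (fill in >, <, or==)>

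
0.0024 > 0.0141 False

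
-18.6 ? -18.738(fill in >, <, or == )>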